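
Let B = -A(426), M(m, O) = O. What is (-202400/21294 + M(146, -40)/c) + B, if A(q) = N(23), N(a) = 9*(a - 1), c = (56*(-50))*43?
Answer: -950000059/4578210 ≈ -207.50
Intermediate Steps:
c = -120400 (c = -2800*43 = -120400)
N(a) = -9 + 9*a (N(a) = 9*(-1 + a) = -9 + 9*a)
A(q) = 198 (A(q) = -9 + 9*23 = -9 + 207 = 198)
B = -198 (B = -1*198 = -198)
(-202400/21294 + M(146, -40)/c) + B = (-202400/21294 - 40/(-120400)) - 198 = (-202400*1/21294 - 40*(-1/120400)) - 198 = (-101200/10647 + 1/3010) - 198 = -43514479/4578210 - 198 = -950000059/4578210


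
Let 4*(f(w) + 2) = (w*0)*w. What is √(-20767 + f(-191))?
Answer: I*√20769 ≈ 144.11*I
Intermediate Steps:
f(w) = -2 (f(w) = -2 + ((w*0)*w)/4 = -2 + (0*w)/4 = -2 + (¼)*0 = -2 + 0 = -2)
√(-20767 + f(-191)) = √(-20767 - 2) = √(-20769) = I*√20769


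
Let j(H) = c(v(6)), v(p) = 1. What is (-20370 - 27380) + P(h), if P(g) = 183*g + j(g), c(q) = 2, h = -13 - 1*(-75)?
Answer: -36402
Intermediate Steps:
h = 62 (h = -13 + 75 = 62)
j(H) = 2
P(g) = 2 + 183*g (P(g) = 183*g + 2 = 2 + 183*g)
(-20370 - 27380) + P(h) = (-20370 - 27380) + (2 + 183*62) = -47750 + (2 + 11346) = -47750 + 11348 = -36402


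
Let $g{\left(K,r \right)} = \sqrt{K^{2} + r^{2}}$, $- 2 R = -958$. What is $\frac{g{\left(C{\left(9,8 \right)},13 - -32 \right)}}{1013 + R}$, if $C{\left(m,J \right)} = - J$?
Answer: $\frac{\sqrt{2089}}{1492} \approx 0.030634$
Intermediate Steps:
$R = 479$ ($R = \left(- \frac{1}{2}\right) \left(-958\right) = 479$)
$\frac{g{\left(C{\left(9,8 \right)},13 - -32 \right)}}{1013 + R} = \frac{\sqrt{\left(\left(-1\right) 8\right)^{2} + \left(13 - -32\right)^{2}}}{1013 + 479} = \frac{\sqrt{\left(-8\right)^{2} + \left(13 + 32\right)^{2}}}{1492} = \sqrt{64 + 45^{2}} \cdot \frac{1}{1492} = \sqrt{64 + 2025} \cdot \frac{1}{1492} = \sqrt{2089} \cdot \frac{1}{1492} = \frac{\sqrt{2089}}{1492}$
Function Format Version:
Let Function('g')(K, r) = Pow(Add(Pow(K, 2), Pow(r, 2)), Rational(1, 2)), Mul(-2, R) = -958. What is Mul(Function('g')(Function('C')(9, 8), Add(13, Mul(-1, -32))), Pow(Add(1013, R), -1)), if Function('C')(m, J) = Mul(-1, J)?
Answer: Mul(Rational(1, 1492), Pow(2089, Rational(1, 2))) ≈ 0.030634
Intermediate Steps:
R = 479 (R = Mul(Rational(-1, 2), -958) = 479)
Mul(Function('g')(Function('C')(9, 8), Add(13, Mul(-1, -32))), Pow(Add(1013, R), -1)) = Mul(Pow(Add(Pow(Mul(-1, 8), 2), Pow(Add(13, Mul(-1, -32)), 2)), Rational(1, 2)), Pow(Add(1013, 479), -1)) = Mul(Pow(Add(Pow(-8, 2), Pow(Add(13, 32), 2)), Rational(1, 2)), Pow(1492, -1)) = Mul(Pow(Add(64, Pow(45, 2)), Rational(1, 2)), Rational(1, 1492)) = Mul(Pow(Add(64, 2025), Rational(1, 2)), Rational(1, 1492)) = Mul(Pow(2089, Rational(1, 2)), Rational(1, 1492)) = Mul(Rational(1, 1492), Pow(2089, Rational(1, 2)))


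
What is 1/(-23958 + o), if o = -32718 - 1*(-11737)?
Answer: -1/44939 ≈ -2.2252e-5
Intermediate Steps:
o = -20981 (o = -32718 + 11737 = -20981)
1/(-23958 + o) = 1/(-23958 - 20981) = 1/(-44939) = -1/44939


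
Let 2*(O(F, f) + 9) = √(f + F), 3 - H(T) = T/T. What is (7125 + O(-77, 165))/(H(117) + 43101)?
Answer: 7116/43103 + √22/43103 ≈ 0.16520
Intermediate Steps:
H(T) = 2 (H(T) = 3 - T/T = 3 - 1*1 = 3 - 1 = 2)
O(F, f) = -9 + √(F + f)/2 (O(F, f) = -9 + √(f + F)/2 = -9 + √(F + f)/2)
(7125 + O(-77, 165))/(H(117) + 43101) = (7125 + (-9 + √(-77 + 165)/2))/(2 + 43101) = (7125 + (-9 + √88/2))/43103 = (7125 + (-9 + (2*√22)/2))*(1/43103) = (7125 + (-9 + √22))*(1/43103) = (7116 + √22)*(1/43103) = 7116/43103 + √22/43103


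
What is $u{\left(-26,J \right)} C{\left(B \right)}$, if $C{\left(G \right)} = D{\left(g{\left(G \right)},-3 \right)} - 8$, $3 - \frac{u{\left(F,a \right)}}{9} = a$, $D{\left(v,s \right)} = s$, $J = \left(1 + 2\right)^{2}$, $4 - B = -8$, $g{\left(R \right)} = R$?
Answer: $594$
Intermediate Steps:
$B = 12$ ($B = 4 - -8 = 4 + 8 = 12$)
$J = 9$ ($J = 3^{2} = 9$)
$u{\left(F,a \right)} = 27 - 9 a$
$C{\left(G \right)} = -11$ ($C{\left(G \right)} = -3 - 8 = -11$)
$u{\left(-26,J \right)} C{\left(B \right)} = \left(27 - 81\right) \left(-11\right) = \left(-54\right) \left(-11\right) = 594$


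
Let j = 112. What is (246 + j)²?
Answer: 128164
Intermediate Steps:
(246 + j)² = (246 + 112)² = 358² = 128164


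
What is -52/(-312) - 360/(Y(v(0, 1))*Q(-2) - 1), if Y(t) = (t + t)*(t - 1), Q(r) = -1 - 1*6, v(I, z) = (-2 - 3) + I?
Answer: 2581/2526 ≈ 1.0218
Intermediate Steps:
v(I, z) = -5 + I
Q(r) = -7 (Q(r) = -1 - 6 = -7)
Y(t) = 2*t*(-1 + t) (Y(t) = (2*t)*(-1 + t) = 2*t*(-1 + t))
-52/(-312) - 360/(Y(v(0, 1))*Q(-2) - 1) = -52/(-312) - 360/((2*(-5 + 0)*(-1 + (-5 + 0)))*(-7) - 1) = -52*(-1/312) - 360/((2*(-5)*(-1 - 5))*(-7) - 1) = ⅙ - 360/((2*(-5)*(-6))*(-7) - 1) = ⅙ - 360/(60*(-7) - 1) = ⅙ - 360/(-420 - 1) = ⅙ - 360/(-421) = ⅙ - 360*(-1/421) = ⅙ + 360/421 = 2581/2526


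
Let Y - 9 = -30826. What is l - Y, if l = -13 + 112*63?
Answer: 37860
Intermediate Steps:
l = 7043 (l = -13 + 7056 = 7043)
Y = -30817 (Y = 9 - 30826 = -30817)
l - Y = 7043 - 1*(-30817) = 7043 + 30817 = 37860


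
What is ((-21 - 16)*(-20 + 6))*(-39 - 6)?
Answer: -23310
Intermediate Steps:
((-21 - 16)*(-20 + 6))*(-39 - 6) = -37*(-14)*(-45) = 518*(-45) = -23310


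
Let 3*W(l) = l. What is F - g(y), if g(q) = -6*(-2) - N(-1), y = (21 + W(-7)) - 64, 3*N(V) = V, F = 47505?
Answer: 142478/3 ≈ 47493.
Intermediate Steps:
W(l) = l/3
N(V) = V/3
y = -136/3 (y = (21 + (⅓)*(-7)) - 64 = (21 - 7/3) - 64 = 56/3 - 64 = -136/3 ≈ -45.333)
g(q) = 37/3 (g(q) = -6*(-2) - (-1)/3 = 12 - 1*(-⅓) = 12 + ⅓ = 37/3)
F - g(y) = 47505 - 1*37/3 = 47505 - 37/3 = 142478/3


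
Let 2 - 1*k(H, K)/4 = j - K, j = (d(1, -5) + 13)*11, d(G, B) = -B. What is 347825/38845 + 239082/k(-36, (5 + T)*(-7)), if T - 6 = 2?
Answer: -888783719/4459406 ≈ -199.31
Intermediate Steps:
T = 8 (T = 6 + 2 = 8)
j = 198 (j = (-1*(-5) + 13)*11 = (5 + 13)*11 = 18*11 = 198)
k(H, K) = -784 + 4*K (k(H, K) = 8 - 4*(198 - K) = 8 + (-792 + 4*K) = -784 + 4*K)
347825/38845 + 239082/k(-36, (5 + T)*(-7)) = 347825/38845 + 239082/(-784 + 4*((5 + 8)*(-7))) = 347825*(1/38845) + 239082/(-784 + 4*(13*(-7))) = 69565/7769 + 239082/(-784 + 4*(-91)) = 69565/7769 + 239082/(-784 - 364) = 69565/7769 + 239082/(-1148) = 69565/7769 + 239082*(-1/1148) = 69565/7769 - 119541/574 = -888783719/4459406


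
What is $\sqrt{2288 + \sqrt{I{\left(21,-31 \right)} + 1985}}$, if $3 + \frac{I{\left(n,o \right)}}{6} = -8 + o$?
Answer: $\sqrt{2288 + \sqrt{1733}} \approx 48.266$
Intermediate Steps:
$I{\left(n,o \right)} = -66 + 6 o$ ($I{\left(n,o \right)} = -18 + 6 \left(-8 + o\right) = -18 + \left(-48 + 6 o\right) = -66 + 6 o$)
$\sqrt{2288 + \sqrt{I{\left(21,-31 \right)} + 1985}} = \sqrt{2288 + \sqrt{\left(-66 + 6 \left(-31\right)\right) + 1985}} = \sqrt{2288 + \sqrt{\left(-66 - 186\right) + 1985}} = \sqrt{2288 + \sqrt{-252 + 1985}} = \sqrt{2288 + \sqrt{1733}}$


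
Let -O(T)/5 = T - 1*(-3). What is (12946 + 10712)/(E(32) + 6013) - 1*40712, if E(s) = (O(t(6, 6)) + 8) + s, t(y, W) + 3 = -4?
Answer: -247220318/6073 ≈ -40708.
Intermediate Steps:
t(y, W) = -7 (t(y, W) = -3 - 4 = -7)
O(T) = -15 - 5*T (O(T) = -5*(T - 1*(-3)) = -5*(T + 3) = -5*(3 + T) = -15 - 5*T)
E(s) = 28 + s (E(s) = ((-15 - 5*(-7)) + 8) + s = ((-15 + 35) + 8) + s = (20 + 8) + s = 28 + s)
(12946 + 10712)/(E(32) + 6013) - 1*40712 = (12946 + 10712)/((28 + 32) + 6013) - 1*40712 = 23658/(60 + 6013) - 40712 = 23658/6073 - 40712 = -247220318/6073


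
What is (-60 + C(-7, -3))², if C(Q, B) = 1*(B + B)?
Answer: 4356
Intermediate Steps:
C(Q, B) = 2*B (C(Q, B) = 1*(2*B) = 2*B)
(-60 + C(-7, -3))² = (-60 + 2*(-3))² = (-60 - 6)² = (-66)² = 4356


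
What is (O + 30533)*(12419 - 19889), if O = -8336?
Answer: -165811590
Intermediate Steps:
(O + 30533)*(12419 - 19889) = (-8336 + 30533)*(12419 - 19889) = 22197*(-7470) = -165811590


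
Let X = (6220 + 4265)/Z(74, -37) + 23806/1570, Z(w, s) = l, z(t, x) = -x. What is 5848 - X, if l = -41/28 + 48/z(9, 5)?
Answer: 8244827073/1215965 ≈ 6780.5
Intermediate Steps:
l = -1549/140 (l = -41/28 + 48/((-1*5)) = -41*1/28 + 48/(-5) = -41/28 + 48*(-⅕) = -41/28 - 48/5 = -1549/140 ≈ -11.064)
Z(w, s) = -1549/140
X = -1133863753/1215965 (X = (6220 + 4265)/(-1549/140) + 23806/1570 = 10485*(-140/1549) + 23806*(1/1570) = -1467900/1549 + 11903/785 = -1133863753/1215965 ≈ -932.48)
5848 - X = 5848 - 1*(-1133863753/1215965) = 5848 + 1133863753/1215965 = 8244827073/1215965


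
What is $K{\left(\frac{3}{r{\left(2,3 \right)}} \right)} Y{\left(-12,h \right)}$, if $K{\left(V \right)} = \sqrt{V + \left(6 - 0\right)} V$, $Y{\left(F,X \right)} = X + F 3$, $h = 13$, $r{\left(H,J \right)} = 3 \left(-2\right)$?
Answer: $\frac{23 \sqrt{22}}{4} \approx 26.97$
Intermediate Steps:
$r{\left(H,J \right)} = -6$
$Y{\left(F,X \right)} = X + 3 F$
$K{\left(V \right)} = V \sqrt{6 + V}$ ($K{\left(V \right)} = \sqrt{V + \left(6 + 0\right)} V = \sqrt{V + 6} V = \sqrt{6 + V} V = V \sqrt{6 + V}$)
$K{\left(\frac{3}{r{\left(2,3 \right)}} \right)} Y{\left(-12,h \right)} = \frac{3}{-6} \sqrt{6 + \frac{3}{-6}} \left(13 + 3 \left(-12\right)\right) = 3 \left(- \frac{1}{6}\right) \sqrt{6 + 3 \left(- \frac{1}{6}\right)} \left(13 - 36\right) = - \frac{\sqrt{6 - \frac{1}{2}}}{2} \left(-23\right) = - \frac{\sqrt{\frac{11}{2}}}{2} \left(-23\right) = - \frac{\frac{1}{2} \sqrt{22}}{2} \left(-23\right) = - \frac{\sqrt{22}}{4} \left(-23\right) = \frac{23 \sqrt{22}}{4}$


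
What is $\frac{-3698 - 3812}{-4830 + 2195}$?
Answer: $\frac{1502}{527} \approx 2.8501$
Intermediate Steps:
$\frac{-3698 - 3812}{-4830 + 2195} = - \frac{7510}{-2635} = \left(-7510\right) \left(- \frac{1}{2635}\right) = \frac{1502}{527}$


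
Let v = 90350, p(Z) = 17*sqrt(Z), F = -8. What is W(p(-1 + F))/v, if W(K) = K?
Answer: 51*I/90350 ≈ 0.00056447*I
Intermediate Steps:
W(p(-1 + F))/v = (17*sqrt(-1 - 8))/90350 = (17*sqrt(-9))*(1/90350) = (17*(3*I))*(1/90350) = (51*I)*(1/90350) = 51*I/90350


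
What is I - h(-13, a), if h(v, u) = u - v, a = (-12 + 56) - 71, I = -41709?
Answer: -41695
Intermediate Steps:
a = -27 (a = 44 - 71 = -27)
I - h(-13, a) = -41709 - (-27 - 1*(-13)) = -41709 - (-27 + 13) = -41709 - 1*(-14) = -41709 + 14 = -41695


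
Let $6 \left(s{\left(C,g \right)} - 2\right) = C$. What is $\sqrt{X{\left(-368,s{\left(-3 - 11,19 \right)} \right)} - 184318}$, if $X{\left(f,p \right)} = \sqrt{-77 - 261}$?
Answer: $\sqrt{-184318 + 13 i \sqrt{2}} \approx 0.021 + 429.32 i$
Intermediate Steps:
$s{\left(C,g \right)} = 2 + \frac{C}{6}$
$X{\left(f,p \right)} = 13 i \sqrt{2}$ ($X{\left(f,p \right)} = \sqrt{-338} = 13 i \sqrt{2}$)
$\sqrt{X{\left(-368,s{\left(-3 - 11,19 \right)} \right)} - 184318} = \sqrt{13 i \sqrt{2} - 184318} = \sqrt{-184318 + 13 i \sqrt{2}}$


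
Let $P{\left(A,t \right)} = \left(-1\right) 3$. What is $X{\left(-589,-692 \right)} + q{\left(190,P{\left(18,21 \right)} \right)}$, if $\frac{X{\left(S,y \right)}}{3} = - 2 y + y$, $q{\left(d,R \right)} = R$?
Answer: $2073$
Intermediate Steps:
$P{\left(A,t \right)} = -3$
$X{\left(S,y \right)} = - 3 y$ ($X{\left(S,y \right)} = 3 \left(- 2 y + y\right) = 3 \left(- y\right) = - 3 y$)
$X{\left(-589,-692 \right)} + q{\left(190,P{\left(18,21 \right)} \right)} = \left(-3\right) \left(-692\right) - 3 = 2076 - 3 = 2073$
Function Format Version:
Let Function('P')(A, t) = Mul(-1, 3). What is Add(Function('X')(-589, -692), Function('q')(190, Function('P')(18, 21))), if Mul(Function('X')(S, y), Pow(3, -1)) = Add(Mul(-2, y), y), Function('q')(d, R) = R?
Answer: 2073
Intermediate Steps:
Function('P')(A, t) = -3
Function('X')(S, y) = Mul(-3, y) (Function('X')(S, y) = Mul(3, Add(Mul(-2, y), y)) = Mul(3, Mul(-1, y)) = Mul(-3, y))
Add(Function('X')(-589, -692), Function('q')(190, Function('P')(18, 21))) = Add(Mul(-3, -692), -3) = Add(2076, -3) = 2073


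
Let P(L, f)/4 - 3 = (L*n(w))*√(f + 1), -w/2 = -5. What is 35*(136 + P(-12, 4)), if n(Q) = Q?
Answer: 5180 - 16800*√5 ≈ -32386.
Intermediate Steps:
w = 10 (w = -2*(-5) = 10)
P(L, f) = 12 + 40*L*√(1 + f) (P(L, f) = 12 + 4*((L*10)*√(f + 1)) = 12 + 4*((10*L)*√(1 + f)) = 12 + 4*(10*L*√(1 + f)) = 12 + 40*L*√(1 + f))
35*(136 + P(-12, 4)) = 35*(136 + (12 + 40*(-12)*√(1 + 4))) = 35*(136 + (12 + 40*(-12)*√5)) = 35*(136 + (12 - 480*√5)) = 35*(148 - 480*√5) = 5180 - 16800*√5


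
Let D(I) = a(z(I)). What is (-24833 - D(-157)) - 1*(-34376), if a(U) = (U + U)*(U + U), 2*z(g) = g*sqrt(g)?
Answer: 3879436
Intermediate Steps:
z(g) = g**(3/2)/2 (z(g) = (g*sqrt(g))/2 = g**(3/2)/2)
a(U) = 4*U**2 (a(U) = (2*U)*(2*U) = 4*U**2)
D(I) = I**3 (D(I) = 4*(I**(3/2)/2)**2 = 4*(I**3/4) = I**3)
(-24833 - D(-157)) - 1*(-34376) = (-24833 - 1*(-157)**3) - 1*(-34376) = (-24833 - 1*(-3869893)) + 34376 = (-24833 + 3869893) + 34376 = 3845060 + 34376 = 3879436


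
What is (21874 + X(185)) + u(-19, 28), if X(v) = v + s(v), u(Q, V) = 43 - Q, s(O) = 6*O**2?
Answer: 227471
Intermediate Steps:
X(v) = v + 6*v**2
(21874 + X(185)) + u(-19, 28) = (21874 + 185*(1 + 6*185)) + (43 - 1*(-19)) = (21874 + 185*(1 + 1110)) + (43 + 19) = (21874 + 185*1111) + 62 = (21874 + 205535) + 62 = 227409 + 62 = 227471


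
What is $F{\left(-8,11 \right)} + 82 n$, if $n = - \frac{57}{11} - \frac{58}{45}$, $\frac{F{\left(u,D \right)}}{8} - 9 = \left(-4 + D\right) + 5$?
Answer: $- \frac{179486}{495} \approx -362.6$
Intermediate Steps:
$F{\left(u,D \right)} = 80 + 8 D$ ($F{\left(u,D \right)} = 72 + 8 \left(\left(-4 + D\right) + 5\right) = 72 + 8 \left(1 + D\right) = 72 + \left(8 + 8 D\right) = 80 + 8 D$)
$n = - \frac{3203}{495}$ ($n = \left(-57\right) \frac{1}{11} - \frac{58}{45} = - \frac{57}{11} - \frac{58}{45} = - \frac{3203}{495} \approx -6.4707$)
$F{\left(-8,11 \right)} + 82 n = \left(80 + 8 \cdot 11\right) + 82 \left(- \frac{3203}{495}\right) = \left(80 + 88\right) - \frac{262646}{495} = 168 - \frac{262646}{495} = - \frac{179486}{495}$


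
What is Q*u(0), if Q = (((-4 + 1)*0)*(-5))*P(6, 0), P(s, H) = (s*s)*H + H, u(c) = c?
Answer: 0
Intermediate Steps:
P(s, H) = H + H*s**2 (P(s, H) = s**2*H + H = H*s**2 + H = H + H*s**2)
Q = 0 (Q = (((-4 + 1)*0)*(-5))*(0*(1 + 6**2)) = (-3*0*(-5))*(0*(1 + 36)) = (0*(-5))*(0*37) = 0*0 = 0)
Q*u(0) = 0*0 = 0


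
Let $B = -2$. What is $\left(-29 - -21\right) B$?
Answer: $16$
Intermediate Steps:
$\left(-29 - -21\right) B = \left(-29 - -21\right) \left(-2\right) = \left(-29 + 21\right) \left(-2\right) = \left(-8\right) \left(-2\right) = 16$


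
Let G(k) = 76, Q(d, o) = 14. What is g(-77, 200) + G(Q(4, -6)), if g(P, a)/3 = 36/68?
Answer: 1319/17 ≈ 77.588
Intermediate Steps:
g(P, a) = 27/17 (g(P, a) = 3*(36/68) = 3*(36*(1/68)) = 3*(9/17) = 27/17)
g(-77, 200) + G(Q(4, -6)) = 27/17 + 76 = 1319/17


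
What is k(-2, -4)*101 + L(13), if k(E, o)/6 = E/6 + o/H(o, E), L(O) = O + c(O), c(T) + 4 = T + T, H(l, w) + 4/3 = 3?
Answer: -8107/5 ≈ -1621.4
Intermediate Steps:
H(l, w) = 5/3 (H(l, w) = -4/3 + 3 = 5/3)
c(T) = -4 + 2*T (c(T) = -4 + (T + T) = -4 + 2*T)
L(O) = -4 + 3*O (L(O) = O + (-4 + 2*O) = -4 + 3*O)
k(E, o) = E + 18*o/5 (k(E, o) = 6*(E/6 + o/(5/3)) = 6*(E*(⅙) + o*(⅗)) = 6*(E/6 + 3*o/5) = E + 18*o/5)
k(-2, -4)*101 + L(13) = (-2 + (18/5)*(-4))*101 + (-4 + 3*13) = (-2 - 72/5)*101 + (-4 + 39) = -82/5*101 + 35 = -8282/5 + 35 = -8107/5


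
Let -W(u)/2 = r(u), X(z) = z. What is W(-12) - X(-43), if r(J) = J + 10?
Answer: 47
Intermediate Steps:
r(J) = 10 + J
W(u) = -20 - 2*u (W(u) = -2*(10 + u) = -20 - 2*u)
W(-12) - X(-43) = (-20 - 2*(-12)) - 1*(-43) = (-20 + 24) + 43 = 4 + 43 = 47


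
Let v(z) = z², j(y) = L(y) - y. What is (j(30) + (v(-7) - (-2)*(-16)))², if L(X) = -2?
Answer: 225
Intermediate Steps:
j(y) = -2 - y
(j(30) + (v(-7) - (-2)*(-16)))² = ((-2 - 1*30) + ((-7)² - (-2)*(-16)))² = ((-2 - 30) + (49 - 1*32))² = (-32 + (49 - 32))² = (-32 + 17)² = (-15)² = 225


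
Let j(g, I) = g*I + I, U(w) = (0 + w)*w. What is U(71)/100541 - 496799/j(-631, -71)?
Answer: -7103312047/642456990 ≈ -11.056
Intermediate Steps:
U(w) = w² (U(w) = w*w = w²)
j(g, I) = I + I*g (j(g, I) = I*g + I = I + I*g)
U(71)/100541 - 496799/j(-631, -71) = 71²/100541 - 496799*(-1/(71*(1 - 631))) = 5041*(1/100541) - 496799/((-71*(-630))) = 5041/100541 - 496799/44730 = -7103312047/642456990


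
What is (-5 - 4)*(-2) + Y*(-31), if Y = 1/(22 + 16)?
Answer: 653/38 ≈ 17.184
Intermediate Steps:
Y = 1/38 ≈ 0.026316
(-5 - 4)*(-2) + Y*(-31) = (-5 - 4)*(-2) + (1/38)*(-31) = -9*(-2) - 31/38 = 18 - 31/38 = 653/38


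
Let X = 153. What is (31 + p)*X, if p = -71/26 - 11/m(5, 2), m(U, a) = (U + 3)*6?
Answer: 892347/208 ≈ 4290.1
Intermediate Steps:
m(U, a) = 18 + 6*U (m(U, a) = (3 + U)*6 = 18 + 6*U)
p = -1847/624 (p = -71/26 - 11/(18 + 6*5) = -71*1/26 - 11/(18 + 30) = -71/26 - 11/48 = -1847/624 ≈ -2.9599)
(31 + p)*X = (31 - 1847/624)*153 = (17497/624)*153 = 892347/208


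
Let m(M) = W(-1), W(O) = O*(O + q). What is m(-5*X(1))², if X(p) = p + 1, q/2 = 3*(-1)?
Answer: 49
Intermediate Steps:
q = -6 (q = 2*(3*(-1)) = 2*(-3) = -6)
X(p) = 1 + p
W(O) = O*(-6 + O) (W(O) = O*(O - 6) = O*(-6 + O))
m(M) = 7 (m(M) = -(-6 - 1) = -1*(-7) = 7)
m(-5*X(1))² = 7² = 49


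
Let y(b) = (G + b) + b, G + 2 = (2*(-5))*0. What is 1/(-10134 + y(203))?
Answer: -1/9730 ≈ -0.00010277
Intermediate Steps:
G = -2 (G = -2 + (2*(-5))*0 = -2 - 10*0 = -2 + 0 = -2)
y(b) = -2 + 2*b (y(b) = (-2 + b) + b = -2 + 2*b)
1/(-10134 + y(203)) = 1/(-10134 + (-2 + 2*203)) = 1/(-10134 + (-2 + 406)) = 1/(-10134 + 404) = 1/(-9730) = -1/9730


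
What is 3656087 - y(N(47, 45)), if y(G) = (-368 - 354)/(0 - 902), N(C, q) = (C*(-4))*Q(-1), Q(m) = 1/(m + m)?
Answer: 1648894876/451 ≈ 3.6561e+6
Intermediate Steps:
Q(m) = 1/(2*m)
N(C, q) = 2*C (N(C, q) = (C*(-4))*((½)/(-1)) = (-4*C)*((½)*(-1)) = -4*C*(-½) = 2*C)
y(G) = 361/451 (y(G) = -722/(-902) = -722*(-1/902) = 361/451)
3656087 - y(N(47, 45)) = 3656087 - 1*361/451 = 3656087 - 361/451 = 1648894876/451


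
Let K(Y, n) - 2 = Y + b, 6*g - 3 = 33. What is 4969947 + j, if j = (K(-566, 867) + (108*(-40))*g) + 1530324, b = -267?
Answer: 6473520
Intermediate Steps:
g = 6 (g = ½ + (⅙)*33 = ½ + 11/2 = 6)
K(Y, n) = -265 + Y (K(Y, n) = 2 + (Y - 267) = 2 + (-267 + Y) = -265 + Y)
j = 1503573 (j = ((-265 - 566) + (108*(-40))*6) + 1530324 = (-831 - 4320*6) + 1530324 = (-831 - 25920) + 1530324 = -26751 + 1530324 = 1503573)
4969947 + j = 4969947 + 1503573 = 6473520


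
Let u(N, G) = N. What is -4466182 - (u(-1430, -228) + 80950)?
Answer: -4545702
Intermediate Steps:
-4466182 - (u(-1430, -228) + 80950) = -4466182 - (-1430 + 80950) = -4466182 - 1*79520 = -4466182 - 79520 = -4545702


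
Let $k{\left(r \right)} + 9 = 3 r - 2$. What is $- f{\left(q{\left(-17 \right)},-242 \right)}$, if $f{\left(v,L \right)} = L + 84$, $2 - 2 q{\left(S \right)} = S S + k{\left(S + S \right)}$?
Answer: $158$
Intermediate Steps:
$k{\left(r \right)} = -11 + 3 r$ ($k{\left(r \right)} = -9 + \left(3 r - 2\right) = -9 + \left(-2 + 3 r\right) = -11 + 3 r$)
$q{\left(S \right)} = \frac{13}{2} - 3 S - \frac{S^{2}}{2}$ ($q{\left(S \right)} = 1 - \frac{S S + \left(-11 + 3 \left(S + S\right)\right)}{2} = 1 - \frac{S^{2} + \left(-11 + 3 \cdot 2 S\right)}{2} = 1 - \frac{S^{2} + \left(-11 + 6 S\right)}{2} = 1 - \frac{-11 + S^{2} + 6 S}{2} = 1 - \left(- \frac{11}{2} + \frac{S^{2}}{2} + 3 S\right) = \frac{13}{2} - 3 S - \frac{S^{2}}{2}$)
$f{\left(v,L \right)} = 84 + L$
$- f{\left(q{\left(-17 \right)},-242 \right)} = - (84 - 242) = \left(-1\right) \left(-158\right) = 158$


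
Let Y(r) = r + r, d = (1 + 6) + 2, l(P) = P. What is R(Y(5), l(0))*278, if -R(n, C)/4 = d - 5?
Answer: -4448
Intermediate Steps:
d = 9 (d = 7 + 2 = 9)
Y(r) = 2*r
R(n, C) = -16 (R(n, C) = -4*(9 - 5) = -4*4 = -16)
R(Y(5), l(0))*278 = -16*278 = -4448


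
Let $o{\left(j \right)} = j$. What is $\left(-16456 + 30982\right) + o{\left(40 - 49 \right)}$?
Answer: $14517$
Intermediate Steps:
$\left(-16456 + 30982\right) + o{\left(40 - 49 \right)} = \left(-16456 + 30982\right) + \left(40 - 49\right) = 14526 - 9 = 14517$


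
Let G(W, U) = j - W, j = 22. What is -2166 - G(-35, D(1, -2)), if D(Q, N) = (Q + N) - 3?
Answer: -2223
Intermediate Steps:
D(Q, N) = -3 + N + Q (D(Q, N) = (N + Q) - 3 = -3 + N + Q)
G(W, U) = 22 - W
-2166 - G(-35, D(1, -2)) = -2166 - (22 - 1*(-35)) = -2166 - (22 + 35) = -2166 - 1*57 = -2166 - 57 = -2223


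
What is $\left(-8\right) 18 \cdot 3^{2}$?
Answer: $-1296$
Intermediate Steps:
$\left(-8\right) 18 \cdot 3^{2} = \left(-144\right) 9 = -1296$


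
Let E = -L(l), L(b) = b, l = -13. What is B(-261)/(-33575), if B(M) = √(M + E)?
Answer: -2*I*√62/33575 ≈ -0.00046904*I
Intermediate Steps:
E = 13 (E = -1*(-13) = 13)
B(M) = √(13 + M) (B(M) = √(M + 13) = √(13 + M))
B(-261)/(-33575) = √(13 - 261)/(-33575) = √(-248)*(-1/33575) = (2*I*√62)*(-1/33575) = -2*I*√62/33575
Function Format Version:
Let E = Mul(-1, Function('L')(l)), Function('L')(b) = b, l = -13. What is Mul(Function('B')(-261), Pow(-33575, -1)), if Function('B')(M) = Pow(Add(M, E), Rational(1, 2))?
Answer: Mul(Rational(-2, 33575), I, Pow(62, Rational(1, 2))) ≈ Mul(-0.00046904, I)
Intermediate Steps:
E = 13 (E = Mul(-1, -13) = 13)
Function('B')(M) = Pow(Add(13, M), Rational(1, 2)) (Function('B')(M) = Pow(Add(M, 13), Rational(1, 2)) = Pow(Add(13, M), Rational(1, 2)))
Mul(Function('B')(-261), Pow(-33575, -1)) = Mul(Pow(Add(13, -261), Rational(1, 2)), Pow(-33575, -1)) = Mul(Pow(-248, Rational(1, 2)), Rational(-1, 33575)) = Mul(Mul(2, I, Pow(62, Rational(1, 2))), Rational(-1, 33575)) = Mul(Rational(-2, 33575), I, Pow(62, Rational(1, 2)))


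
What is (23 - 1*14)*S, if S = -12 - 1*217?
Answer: -2061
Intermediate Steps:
S = -229 (S = -12 - 217 = -229)
(23 - 1*14)*S = (23 - 1*14)*(-229) = (23 - 14)*(-229) = 9*(-229) = -2061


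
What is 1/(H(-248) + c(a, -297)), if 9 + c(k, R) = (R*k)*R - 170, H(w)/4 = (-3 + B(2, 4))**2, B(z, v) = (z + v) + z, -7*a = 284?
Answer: -7/25051909 ≈ -2.7942e-7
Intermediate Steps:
a = -284/7 (a = -1/7*284 = -284/7 ≈ -40.571)
B(z, v) = v + 2*z (B(z, v) = (v + z) + z = v + 2*z)
H(w) = 100 (H(w) = 4*(-3 + (4 + 2*2))**2 = 4*(-3 + (4 + 4))**2 = 4*(-3 + 8)**2 = 4*5**2 = 4*25 = 100)
c(k, R) = -179 + k*R**2 (c(k, R) = -9 + ((R*k)*R - 170) = -9 + (k*R**2 - 170) = -9 + (-170 + k*R**2) = -179 + k*R**2)
1/(H(-248) + c(a, -297)) = 1/(100 + (-179 - 284/7*(-297)**2)) = 1/(100 + (-179 - 284/7*88209)) = 1/(100 + (-179 - 25051356/7)) = 1/(100 - 25052609/7) = 1/(-25051909/7) = -7/25051909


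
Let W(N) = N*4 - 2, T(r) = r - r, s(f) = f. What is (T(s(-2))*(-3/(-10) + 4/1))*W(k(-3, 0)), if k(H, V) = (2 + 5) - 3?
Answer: 0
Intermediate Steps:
k(H, V) = 4 (k(H, V) = 7 - 3 = 4)
T(r) = 0
W(N) = -2 + 4*N (W(N) = 4*N - 2 = -2 + 4*N)
(T(s(-2))*(-3/(-10) + 4/1))*W(k(-3, 0)) = (0*(-3/(-10) + 4/1))*(-2 + 4*4) = (0*(-3*(-⅒) + 4*1))*(-2 + 16) = (0*(3/10 + 4))*14 = (0*(43/10))*14 = 0*14 = 0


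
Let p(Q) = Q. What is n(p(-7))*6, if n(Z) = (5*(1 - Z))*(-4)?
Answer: -960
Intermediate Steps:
n(Z) = -20 + 20*Z (n(Z) = (5 - 5*Z)*(-4) = -20 + 20*Z)
n(p(-7))*6 = (-20 + 20*(-7))*6 = (-20 - 140)*6 = -160*6 = -960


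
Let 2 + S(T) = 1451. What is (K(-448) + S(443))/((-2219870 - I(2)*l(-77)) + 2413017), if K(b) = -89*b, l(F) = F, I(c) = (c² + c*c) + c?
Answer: 41321/193917 ≈ 0.21309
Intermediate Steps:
I(c) = c + 2*c² (I(c) = (c² + c²) + c = 2*c² + c = c + 2*c²)
S(T) = 1449 (S(T) = -2 + 1451 = 1449)
(K(-448) + S(443))/((-2219870 - I(2)*l(-77)) + 2413017) = (-89*(-448) + 1449)/((-2219870 - 2*(1 + 2*2)*(-77)) + 2413017) = (39872 + 1449)/((-2219870 - 2*(1 + 4)*(-77)) + 2413017) = 41321/((-2219870 - 2*5*(-77)) + 2413017) = 41321/((-2219870 - 10*(-77)) + 2413017) = 41321/((-2219870 - 1*(-770)) + 2413017) = 41321/((-2219870 + 770) + 2413017) = 41321/(-2219100 + 2413017) = 41321/193917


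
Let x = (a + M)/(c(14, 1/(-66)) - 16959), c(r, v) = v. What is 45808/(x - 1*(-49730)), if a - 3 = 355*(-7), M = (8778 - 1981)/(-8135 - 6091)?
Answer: 121567489568560/131976271642869 ≈ 0.92113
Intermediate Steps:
M = -6797/14226 (M = 6797/(-14226) = 6797*(-1/14226) = -6797/14226 ≈ -0.47779)
a = -2482 (a = 3 + 355*(-7) = 3 - 2485 = -2482)
x = 388473019/2653848445 (x = (-2482 - 6797/14226)/(1/(-66) - 16959) = -35315729/(14226*(-1/66 - 16959)) = -35315729/(14226*(-1119295/66)) = -35315729/14226*(-66/1119295) = 388473019/2653848445 ≈ 0.14638)
45808/(x - 1*(-49730)) = 45808/(388473019/2653848445 - 1*(-49730)) = 45808/(388473019/2653848445 + 49730) = 45808/(131976271642869/2653848445) = 45808*(2653848445/131976271642869) = 121567489568560/131976271642869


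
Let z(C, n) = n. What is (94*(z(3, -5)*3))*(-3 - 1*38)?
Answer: 57810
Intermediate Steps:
(94*(z(3, -5)*3))*(-3 - 1*38) = (94*(-5*3))*(-3 - 1*38) = (94*(-15))*(-3 - 38) = -1410*(-41) = 57810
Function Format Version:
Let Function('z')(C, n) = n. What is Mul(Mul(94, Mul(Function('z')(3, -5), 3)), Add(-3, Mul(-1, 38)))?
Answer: 57810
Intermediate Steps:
Mul(Mul(94, Mul(Function('z')(3, -5), 3)), Add(-3, Mul(-1, 38))) = Mul(Mul(94, Mul(-5, 3)), Add(-3, Mul(-1, 38))) = Mul(Mul(94, -15), Add(-3, -38)) = Mul(-1410, -41) = 57810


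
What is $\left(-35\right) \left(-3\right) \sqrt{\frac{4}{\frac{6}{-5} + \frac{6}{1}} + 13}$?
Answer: $\frac{35 \sqrt{498}}{2} \approx 390.53$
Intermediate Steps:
$\left(-35\right) \left(-3\right) \sqrt{\frac{4}{\frac{6}{-5} + \frac{6}{1}} + 13} = 105 \sqrt{\frac{4}{6 \left(- \frac{1}{5}\right) + 6 \cdot 1} + 13} = 105 \sqrt{\frac{4}{- \frac{6}{5} + 6} + 13} = 105 \sqrt{\frac{4}{\frac{24}{5}} + 13} = 105 \sqrt{4 \cdot \frac{5}{24} + 13} = 105 \sqrt{\frac{5}{6} + 13} = 105 \sqrt{\frac{83}{6}} = 105 \frac{\sqrt{498}}{6} = \frac{35 \sqrt{498}}{2}$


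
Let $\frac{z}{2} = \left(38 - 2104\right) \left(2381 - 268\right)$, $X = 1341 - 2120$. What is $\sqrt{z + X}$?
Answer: $i \sqrt{8731695} \approx 2954.9 i$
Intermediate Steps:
$X = -779$
$z = -8730916$ ($z = 2 \left(38 - 2104\right) \left(2381 - 268\right) = 2 \left(\left(-2066\right) 2113\right) = 2 \left(-4365458\right) = -8730916$)
$\sqrt{z + X} = \sqrt{-8730916 - 779} = \sqrt{-8731695} = i \sqrt{8731695}$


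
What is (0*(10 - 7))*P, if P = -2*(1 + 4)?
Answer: 0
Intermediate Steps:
P = -10 (P = -2*5 = -10)
(0*(10 - 7))*P = (0*(10 - 7))*(-10) = (0*3)*(-10) = 0*(-10) = 0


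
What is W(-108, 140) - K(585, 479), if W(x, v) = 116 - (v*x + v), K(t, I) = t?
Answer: 14511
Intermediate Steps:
W(x, v) = 116 - v - v*x (W(x, v) = 116 - (v + v*x) = 116 + (-v - v*x) = 116 - v - v*x)
W(-108, 140) - K(585, 479) = (116 - 1*140 - 1*140*(-108)) - 1*585 = (116 - 140 + 15120) - 585 = 15096 - 585 = 14511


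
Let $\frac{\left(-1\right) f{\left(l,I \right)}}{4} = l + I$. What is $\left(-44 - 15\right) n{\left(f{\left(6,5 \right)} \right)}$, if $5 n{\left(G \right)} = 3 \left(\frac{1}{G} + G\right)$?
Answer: $\frac{342849}{220} \approx 1558.4$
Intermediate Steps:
$f{\left(l,I \right)} = - 4 I - 4 l$ ($f{\left(l,I \right)} = - 4 \left(l + I\right) = - 4 \left(I + l\right) = - 4 I - 4 l$)
$n{\left(G \right)} = \frac{3 G}{5} + \frac{3}{5 G}$ ($n{\left(G \right)} = \frac{3 \left(\frac{1}{G} + G\right)}{5} = \frac{3 \left(G + \frac{1}{G}\right)}{5} = \frac{3 G + \frac{3}{G}}{5} = \frac{3 G}{5} + \frac{3}{5 G}$)
$\left(-44 - 15\right) n{\left(f{\left(6,5 \right)} \right)} = \left(-44 - 15\right) \frac{3 \left(1 + \left(\left(-4\right) 5 - 24\right)^{2}\right)}{5 \left(\left(-4\right) 5 - 24\right)} = - 59 \frac{3 \left(1 + \left(-20 - 24\right)^{2}\right)}{5 \left(-20 - 24\right)} = - 59 \frac{3 \left(1 + \left(-44\right)^{2}\right)}{5 \left(-44\right)} = - 59 \cdot \frac{3}{5} \left(- \frac{1}{44}\right) \left(1 + 1936\right) = - 59 \cdot \frac{3}{5} \left(- \frac{1}{44}\right) 1937 = \left(-59\right) \left(- \frac{5811}{220}\right) = \frac{342849}{220}$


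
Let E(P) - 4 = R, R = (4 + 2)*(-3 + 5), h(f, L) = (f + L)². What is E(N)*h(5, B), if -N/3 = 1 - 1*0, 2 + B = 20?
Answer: 8464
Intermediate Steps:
B = 18 (B = -2 + 20 = 18)
h(f, L) = (L + f)²
R = 12 (R = 6*2 = 12)
N = -3 (N = -3*(1 - 1*0) = -3*(1 + 0) = -3*1 = -3)
E(P) = 16 (E(P) = 4 + 12 = 16)
E(N)*h(5, B) = 16*(18 + 5)² = 16*23² = 16*529 = 8464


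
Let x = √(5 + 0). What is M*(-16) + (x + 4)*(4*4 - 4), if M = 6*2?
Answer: -144 + 12*√5 ≈ -117.17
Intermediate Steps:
M = 12
x = √5 ≈ 2.2361
M*(-16) + (x + 4)*(4*4 - 4) = 12*(-16) + (√5 + 4)*(4*4 - 4) = -192 + (4 + √5)*(16 - 4) = -192 + (4 + √5)*12 = -192 + (48 + 12*√5) = -144 + 12*√5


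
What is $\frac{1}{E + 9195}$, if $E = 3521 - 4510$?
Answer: $\frac{1}{8206} \approx 0.00012186$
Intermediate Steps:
$E = -989$ ($E = 3521 - 4510 = -989$)
$\frac{1}{E + 9195} = \frac{1}{-989 + 9195} = \frac{1}{8206}$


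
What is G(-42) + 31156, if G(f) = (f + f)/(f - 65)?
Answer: 3333776/107 ≈ 31157.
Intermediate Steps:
G(f) = 2*f/(-65 + f) (G(f) = (2*f)/(-65 + f) = 2*f/(-65 + f))
G(-42) + 31156 = 2*(-42)/(-65 - 42) + 31156 = 2*(-42)/(-107) + 31156 = 2*(-42)*(-1/107) + 31156 = 84/107 + 31156 = 3333776/107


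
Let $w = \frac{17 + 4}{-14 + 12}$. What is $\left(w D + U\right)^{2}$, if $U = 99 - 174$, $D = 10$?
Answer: $32400$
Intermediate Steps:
$w = - \frac{21}{2}$ ($w = \frac{21}{-2} = 21 \left(- \frac{1}{2}\right) = - \frac{21}{2} \approx -10.5$)
$U = -75$ ($U = 99 - 174 = -75$)
$\left(w D + U\right)^{2} = \left(\left(- \frac{21}{2}\right) 10 - 75\right)^{2} = \left(-105 - 75\right)^{2} = \left(-180\right)^{2} = 32400$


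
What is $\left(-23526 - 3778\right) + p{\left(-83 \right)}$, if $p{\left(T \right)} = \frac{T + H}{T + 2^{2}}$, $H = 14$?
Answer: $- \frac{2156947}{79} \approx -27303.0$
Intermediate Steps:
$p{\left(T \right)} = \frac{14 + T}{4 + T}$ ($p{\left(T \right)} = \frac{T + 14}{T + 2^{2}} = \frac{14 + T}{T + 4} = \frac{14 + T}{4 + T}$)
$\left(-23526 - 3778\right) + p{\left(-83 \right)} = \left(-23526 - 3778\right) + \frac{14 - 83}{4 - 83} = -27304 + \frac{1}{-79} \left(-69\right) = -27304 - - \frac{69}{79} = -27304 + \frac{69}{79} = - \frac{2156947}{79}$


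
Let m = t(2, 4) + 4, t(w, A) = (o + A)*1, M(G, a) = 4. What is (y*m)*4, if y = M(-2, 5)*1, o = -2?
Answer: 96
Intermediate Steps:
t(w, A) = -2 + A (t(w, A) = (-2 + A)*1 = -2 + A)
y = 4 (y = 4*1 = 4)
m = 6 (m = (-2 + 4) + 4 = 2 + 4 = 6)
(y*m)*4 = (4*6)*4 = 24*4 = 96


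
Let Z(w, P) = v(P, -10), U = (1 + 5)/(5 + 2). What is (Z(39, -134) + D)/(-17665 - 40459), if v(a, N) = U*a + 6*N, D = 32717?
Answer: -227795/406868 ≈ -0.55987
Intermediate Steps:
U = 6/7 ≈ 0.85714
v(a, N) = 6*N + 6*a/7 (v(a, N) = 6*a/7 + 6*N = 6*N + 6*a/7)
Z(w, P) = -60 + 6*P/7 (Z(w, P) = 6*(-10) + 6*P/7 = -60 + 6*P/7)
(Z(39, -134) + D)/(-17665 - 40459) = ((-60 + (6/7)*(-134)) + 32717)/(-17665 - 40459) = ((-60 - 804/7) + 32717)/(-58124) = (-1224/7 + 32717)*(-1/58124) = (227795/7)*(-1/58124) = -227795/406868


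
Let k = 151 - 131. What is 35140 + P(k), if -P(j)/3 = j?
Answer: 35080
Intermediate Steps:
k = 20
P(j) = -3*j
35140 + P(k) = 35140 - 3*20 = 35140 - 60 = 35080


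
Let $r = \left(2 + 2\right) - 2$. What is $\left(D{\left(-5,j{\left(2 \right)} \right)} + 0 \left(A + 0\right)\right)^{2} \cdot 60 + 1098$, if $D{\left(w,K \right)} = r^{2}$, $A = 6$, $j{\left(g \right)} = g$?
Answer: $2058$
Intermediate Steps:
$r = 2$ ($r = 4 + \left(-3 + 1\right) = 4 - 2 = 2$)
$D{\left(w,K \right)} = 4$ ($D{\left(w,K \right)} = 2^{2} = 4$)
$\left(D{\left(-5,j{\left(2 \right)} \right)} + 0 \left(A + 0\right)\right)^{2} \cdot 60 + 1098 = \left(4 + 0 \left(6 + 0\right)\right)^{2} \cdot 60 + 1098 = \left(4 + 0 \cdot 6\right)^{2} \cdot 60 + 1098 = \left(4 + 0\right)^{2} \cdot 60 + 1098 = 4^{2} \cdot 60 + 1098 = 16 \cdot 60 + 1098 = 960 + 1098 = 2058$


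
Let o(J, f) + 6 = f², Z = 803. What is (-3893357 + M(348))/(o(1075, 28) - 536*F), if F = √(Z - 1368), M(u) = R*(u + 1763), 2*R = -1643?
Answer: -4378228843/162927524 - 754090829*I*√565/40731881 ≈ -26.872 - 440.06*I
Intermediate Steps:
R = -1643/2 (R = (½)*(-1643) = -1643/2 ≈ -821.50)
o(J, f) = -6 + f²
M(u) = -2896609/2 - 1643*u/2 (M(u) = -1643*(u + 1763)/2 = -1643*(1763 + u)/2 = -2896609/2 - 1643*u/2)
F = I*√565 (F = √(803 - 1368) = √(-565) = I*√565 ≈ 23.77*I)
(-3893357 + M(348))/(o(1075, 28) - 536*F) = (-3893357 + (-2896609/2 - 1643/2*348))/((-6 + 28²) - 536*I*√565) = (-3893357 + (-2896609/2 - 285882))/((-6 + 784) - 536*I*√565) = (-3893357 - 3468373/2)/(778 - 536*I*√565) = -11255087/(2*(778 - 536*I*√565))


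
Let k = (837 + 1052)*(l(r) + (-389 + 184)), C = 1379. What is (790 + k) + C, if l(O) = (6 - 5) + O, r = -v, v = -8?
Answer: -368075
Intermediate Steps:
r = 8 (r = -1*(-8) = 8)
l(O) = 1 + O
k = -370244 (k = (837 + 1052)*((1 + 8) + (-389 + 184)) = 1889*(9 - 205) = 1889*(-196) = -370244)
(790 + k) + C = (790 - 370244) + 1379 = -369454 + 1379 = -368075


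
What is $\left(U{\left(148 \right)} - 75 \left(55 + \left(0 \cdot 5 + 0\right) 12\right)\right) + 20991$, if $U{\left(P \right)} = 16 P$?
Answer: $19234$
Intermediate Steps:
$\left(U{\left(148 \right)} - 75 \left(55 + \left(0 \cdot 5 + 0\right) 12\right)\right) + 20991 = \left(16 \cdot 148 - 75 \left(55 + \left(0 \cdot 5 + 0\right) 12\right)\right) + 20991 = \left(2368 - 75 \left(55 + \left(0 + 0\right) 12\right)\right) + 20991 = \left(2368 - 75 \left(55 + 0 \cdot 12\right)\right) + 20991 = \left(2368 - 75 \left(55 + 0\right)\right) + 20991 = \left(2368 - 4125\right) + 20991 = -1757 + 20991 = 19234$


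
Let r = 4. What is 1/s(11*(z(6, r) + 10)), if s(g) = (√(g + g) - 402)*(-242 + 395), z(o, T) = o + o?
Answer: -1/58140 ≈ -1.7200e-5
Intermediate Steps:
z(o, T) = 2*o
s(g) = -61506 + 153*√2*√g (s(g) = (√(2*g) - 402)*153 = (√2*√g - 402)*153 = (-402 + √2*√g)*153 = -61506 + 153*√2*√g)
1/s(11*(z(6, r) + 10)) = 1/(-61506 + 153*√2*√(11*(2*6 + 10))) = 1/(-61506 + 153*√2*√(11*(12 + 10))) = 1/(-61506 + 153*√2*√(11*22)) = 1/(-61506 + 153*√2*√242) = 1/(-61506 + 153*√2*(11*√2)) = 1/(-61506 + 3366) = 1/(-58140) = -1/58140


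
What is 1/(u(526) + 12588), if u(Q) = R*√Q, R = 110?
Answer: 3147/38023286 - 55*√526/76046572 ≈ 6.6178e-5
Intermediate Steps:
u(Q) = 110*√Q
1/(u(526) + 12588) = 1/(110*√526 + 12588) = 1/(12588 + 110*√526)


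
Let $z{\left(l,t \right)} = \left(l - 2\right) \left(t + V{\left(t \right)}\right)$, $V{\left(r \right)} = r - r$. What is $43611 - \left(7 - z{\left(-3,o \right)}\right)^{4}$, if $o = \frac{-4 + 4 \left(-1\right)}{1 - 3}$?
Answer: $-487830$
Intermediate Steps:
$V{\left(r \right)} = 0$
$o = 4$ ($o = \frac{-4 - 4}{-2} = \left(-8\right) \left(- \frac{1}{2}\right) = 4$)
$z{\left(l,t \right)} = t \left(-2 + l\right)$ ($z{\left(l,t \right)} = \left(l - 2\right) \left(t + 0\right) = \left(-2 + l\right) t = t \left(-2 + l\right)$)
$43611 - \left(7 - z{\left(-3,o \right)}\right)^{4} = 43611 - \left(7 - 4 \left(-2 - 3\right)\right)^{4} = 43611 - \left(7 - 4 \left(-5\right)\right)^{4} = 43611 - \left(7 - -20\right)^{4} = 43611 - \left(7 + 20\right)^{4} = 43611 - 27^{4} = 43611 - 531441 = -487830$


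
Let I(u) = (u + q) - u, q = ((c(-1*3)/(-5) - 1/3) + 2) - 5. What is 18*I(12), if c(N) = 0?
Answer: -60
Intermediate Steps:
q = -10/3 (q = ((0/(-5) - 1/3) + 2) - 5 = ((0*(-1/5) - 1*1/3) + 2) - 5 = ((0 - 1/3) + 2) - 5 = (-1/3 + 2) - 5 = 5/3 - 5 = -10/3 ≈ -3.3333)
I(u) = -10/3 (I(u) = (u - 10/3) - u = (-10/3 + u) - u = -10/3)
18*I(12) = 18*(-10/3) = -60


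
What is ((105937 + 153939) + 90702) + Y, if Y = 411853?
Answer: 762431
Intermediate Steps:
((105937 + 153939) + 90702) + Y = ((105937 + 153939) + 90702) + 411853 = (259876 + 90702) + 411853 = 350578 + 411853 = 762431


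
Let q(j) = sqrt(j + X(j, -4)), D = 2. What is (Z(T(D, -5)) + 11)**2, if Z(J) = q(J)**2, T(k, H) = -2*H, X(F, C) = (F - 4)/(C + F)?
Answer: 484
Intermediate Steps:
X(F, C) = (-4 + F)/(C + F)
q(j) = sqrt(1 + j) (q(j) = sqrt(j + (-4 + j)/(-4 + j)) = sqrt(j + 1) = sqrt(1 + j))
Z(J) = 1 + J (Z(J) = (sqrt(1 + J))**2 = 1 + J)
(Z(T(D, -5)) + 11)**2 = ((1 - 2*(-5)) + 11)**2 = ((1 + 10) + 11)**2 = (11 + 11)**2 = 22**2 = 484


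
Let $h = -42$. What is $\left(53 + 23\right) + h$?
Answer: $34$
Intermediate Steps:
$\left(53 + 23\right) + h = \left(53 + 23\right) - 42 = 76 - 42 = 34$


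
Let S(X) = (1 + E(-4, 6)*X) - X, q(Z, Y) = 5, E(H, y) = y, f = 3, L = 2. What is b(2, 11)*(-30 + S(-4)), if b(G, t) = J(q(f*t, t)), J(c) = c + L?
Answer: -343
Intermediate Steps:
J(c) = 2 + c (J(c) = c + 2 = 2 + c)
b(G, t) = 7 (b(G, t) = 2 + 5 = 7)
S(X) = 1 + 5*X (S(X) = (1 + 6*X) - X = 1 + 5*X)
b(2, 11)*(-30 + S(-4)) = 7*(-30 + (1 + 5*(-4))) = 7*(-30 + (1 - 20)) = 7*(-30 - 19) = 7*(-49) = -343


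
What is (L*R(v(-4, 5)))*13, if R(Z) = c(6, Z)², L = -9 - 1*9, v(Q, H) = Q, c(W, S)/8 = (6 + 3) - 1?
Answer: -958464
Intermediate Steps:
c(W, S) = 64 (c(W, S) = 8*((6 + 3) - 1) = 8*(9 - 1) = 8*8 = 64)
L = -18 (L = -9 - 9 = -18)
R(Z) = 4096 (R(Z) = 64² = 4096)
(L*R(v(-4, 5)))*13 = -18*4096*13 = -73728*13 = -958464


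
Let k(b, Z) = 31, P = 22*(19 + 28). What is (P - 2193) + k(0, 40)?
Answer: -1128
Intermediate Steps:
P = 1034 (P = 22*47 = 1034)
(P - 2193) + k(0, 40) = (1034 - 2193) + 31 = -1159 + 31 = -1128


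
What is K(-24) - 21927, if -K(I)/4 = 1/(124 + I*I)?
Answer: -3837226/175 ≈ -21927.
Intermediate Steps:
K(I) = -4/(124 + I²) (K(I) = -4/(124 + I*I) = -4/(124 + I²))
K(-24) - 21927 = -4/(124 + (-24)²) - 21927 = -4/(124 + 576) - 21927 = -4/700 - 21927 = -4*1/700 - 21927 = -1/175 - 21927 = -3837226/175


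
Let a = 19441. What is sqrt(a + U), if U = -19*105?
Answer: sqrt(17446) ≈ 132.08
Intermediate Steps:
U = -1995
sqrt(a + U) = sqrt(19441 - 1995) = sqrt(17446)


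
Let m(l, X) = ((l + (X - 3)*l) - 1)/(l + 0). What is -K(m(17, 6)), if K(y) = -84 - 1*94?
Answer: 178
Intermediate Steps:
m(l, X) = (-1 + l + l*(-3 + X))/l (m(l, X) = ((l + (-3 + X)*l) - 1)/l = ((l + l*(-3 + X)) - 1)/l = (-1 + l + l*(-3 + X))/l)
K(y) = -178 (K(y) = -84 - 94 = -178)
-K(m(17, 6)) = -1*(-178) = 178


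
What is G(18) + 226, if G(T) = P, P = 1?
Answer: 227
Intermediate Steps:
G(T) = 1
G(18) + 226 = 1 + 226 = 227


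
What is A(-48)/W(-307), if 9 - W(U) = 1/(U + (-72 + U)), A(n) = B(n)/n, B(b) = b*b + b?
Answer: -32242/6175 ≈ -5.2214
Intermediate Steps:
B(b) = b + b² (B(b) = b² + b = b + b²)
A(n) = 1 + n (A(n) = (n*(1 + n))/n = 1 + n)
W(U) = 9 - 1/(-72 + 2*U) (W(U) = 9 - 1/(U + (-72 + U)) = 9 - 1/(-72 + 2*U))
A(-48)/W(-307) = (1 - 48)/(((-649 + 18*(-307))/(2*(-36 - 307)))) = -47*(-686/(-649 - 5526)) = -47/((½)*(-1/343)*(-6175)) = -47/6175/686 = -47*686/6175 = -32242/6175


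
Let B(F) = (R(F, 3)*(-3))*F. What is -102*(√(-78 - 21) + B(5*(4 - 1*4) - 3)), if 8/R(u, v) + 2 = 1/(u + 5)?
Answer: 4896 - 306*I*√11 ≈ 4896.0 - 1014.9*I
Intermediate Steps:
R(u, v) = 8/(-2 + 1/(5 + u)) (R(u, v) = 8/(-2 + 1/(u + 5)) = 8/(-2 + 1/(5 + u)))
B(F) = -24*F*(-5 - F)/(9 + 2*F) (B(F) = ((8*(-5 - F)/(9 + 2*F))*(-3))*F = (-24*(-5 - F)/(9 + 2*F))*F = -24*F*(-5 - F)/(9 + 2*F))
-102*(√(-78 - 21) + B(5*(4 - 1*4) - 3)) = -102*(√(-78 - 21) + 24*(5*(4 - 1*4) - 3)*(5 + (5*(4 - 1*4) - 3))/(9 + 2*(5*(4 - 1*4) - 3))) = -102*(√(-99) + 24*(5*(4 - 4) - 3)*(5 + (5*(4 - 4) - 3))/(9 + 2*(5*(4 - 4) - 3))) = -102*(3*I*√11 + 24*(5*0 - 3)*(5 + (5*0 - 3))/(9 + 2*(5*0 - 3))) = -102*(3*I*√11 + 24*(0 - 3)*(5 + (0 - 3))/(9 + 2*(0 - 3))) = -102*(3*I*√11 + 24*(-3)*(5 - 3)/(9 + 2*(-3))) = -102*(3*I*√11 + 24*(-3)*2/(9 - 6)) = -102*(3*I*√11 + 24*(-3)*2/3) = -102*(3*I*√11 + 24*(-3)*(⅓)*2) = -102*(3*I*√11 - 48) = -102*(-48 + 3*I*√11) = 4896 - 306*I*√11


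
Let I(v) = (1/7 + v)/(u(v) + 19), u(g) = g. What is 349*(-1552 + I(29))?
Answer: -15160211/28 ≈ -5.4144e+5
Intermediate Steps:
I(v) = (1/7 + v)/(19 + v) (I(v) = (1/7 + v)/(v + 19) = (1/7 + v)/(19 + v))
349*(-1552 + I(29)) = 349*(-1552 + (1/7 + 29)/(19 + 29)) = 349*(-1552 + (204/7)/48) = 349*(-1552 + (1/48)*(204/7)) = 349*(-1552 + 17/28) = 349*(-43439/28) = -15160211/28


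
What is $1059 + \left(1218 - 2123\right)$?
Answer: $154$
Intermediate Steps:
$1059 + \left(1218 - 2123\right) = 1059 - 905 = 154$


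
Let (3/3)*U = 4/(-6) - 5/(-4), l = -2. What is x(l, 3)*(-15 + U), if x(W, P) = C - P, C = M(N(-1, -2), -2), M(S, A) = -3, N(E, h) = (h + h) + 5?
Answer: 173/2 ≈ 86.500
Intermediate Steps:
N(E, h) = 5 + 2*h (N(E, h) = 2*h + 5 = 5 + 2*h)
C = -3
U = 7/12 (U = 4/(-6) - 5/(-4) = 4*(-⅙) - 5*(-¼) = -⅔ + 5/4 = 7/12 ≈ 0.58333)
x(W, P) = -3 - P
x(l, 3)*(-15 + U) = (-3 - 1*3)*(-15 + 7/12) = (-3 - 3)*(-173/12) = -6*(-173/12) = 173/2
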